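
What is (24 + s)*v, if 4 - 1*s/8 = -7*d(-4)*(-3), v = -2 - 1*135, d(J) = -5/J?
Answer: 21098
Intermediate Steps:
v = -137 (v = -2 - 135 = -137)
s = -178 (s = 32 - 8*(-(-35)/(-4))*(-3) = 32 - 8*(-(-35)*(-1)/4)*(-3) = 32 - 8*(-7*5/4)*(-3) = 32 - (-70)*(-3) = 32 - 8*105/4 = 32 - 210 = -178)
(24 + s)*v = (24 - 178)*(-137) = -154*(-137) = 21098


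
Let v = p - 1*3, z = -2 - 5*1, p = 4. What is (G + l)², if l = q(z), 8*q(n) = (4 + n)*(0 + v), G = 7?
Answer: 2809/64 ≈ 43.891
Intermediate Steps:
z = -7 (z = -2 - 5 = -7)
v = 1 (v = 4 - 1*3 = 4 - 3 = 1)
q(n) = ½ + n/8 (q(n) = ((4 + n)*(0 + 1))/8 = ((4 + n)*1)/8 = (4 + n)/8 = ½ + n/8)
l = -3/8 (l = ½ + (⅛)*(-7) = ½ - 7/8 = -3/8 ≈ -0.37500)
(G + l)² = (7 - 3/8)² = (53/8)² = 2809/64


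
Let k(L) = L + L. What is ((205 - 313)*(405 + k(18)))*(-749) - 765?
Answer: 35672607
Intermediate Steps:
k(L) = 2*L
((205 - 313)*(405 + k(18)))*(-749) - 765 = ((205 - 313)*(405 + 2*18))*(-749) - 765 = -108*(405 + 36)*(-749) - 765 = -108*441*(-749) - 765 = -47628*(-749) - 765 = 35673372 - 765 = 35672607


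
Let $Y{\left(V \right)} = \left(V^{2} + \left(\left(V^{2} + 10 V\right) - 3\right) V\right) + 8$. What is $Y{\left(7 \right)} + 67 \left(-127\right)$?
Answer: $-7640$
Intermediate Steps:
$Y{\left(V \right)} = 8 + V^{2} + V \left(-3 + V^{2} + 10 V\right)$ ($Y{\left(V \right)} = \left(V^{2} + \left(-3 + V^{2} + 10 V\right) V\right) + 8 = \left(V^{2} + V \left(-3 + V^{2} + 10 V\right)\right) + 8 = 8 + V^{2} + V \left(-3 + V^{2} + 10 V\right)$)
$Y{\left(7 \right)} + 67 \left(-127\right) = \left(8 + 7^{3} - 21 + 11 \cdot 7^{2}\right) + 67 \left(-127\right) = \left(8 + 343 - 21 + 11 \cdot 49\right) - 8509 = \left(8 + 343 - 21 + 539\right) - 8509 = 869 - 8509 = -7640$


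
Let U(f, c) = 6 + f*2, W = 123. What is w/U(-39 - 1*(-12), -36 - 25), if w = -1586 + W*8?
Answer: 301/24 ≈ 12.542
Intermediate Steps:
U(f, c) = 6 + 2*f
w = -602 (w = -1586 + 123*8 = -1586 + 984 = -602)
w/U(-39 - 1*(-12), -36 - 25) = -602/(6 + 2*(-39 - 1*(-12))) = -602/(6 + 2*(-39 + 12)) = -602/(6 + 2*(-27)) = -602/(6 - 54) = -602/(-48) = -602*(-1/48) = 301/24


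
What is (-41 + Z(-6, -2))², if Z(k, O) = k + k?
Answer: 2809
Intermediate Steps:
Z(k, O) = 2*k
(-41 + Z(-6, -2))² = (-41 + 2*(-6))² = (-41 - 12)² = (-53)² = 2809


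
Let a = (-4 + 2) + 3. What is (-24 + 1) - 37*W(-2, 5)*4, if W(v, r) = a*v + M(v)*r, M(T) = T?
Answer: 1753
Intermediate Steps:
a = 1 (a = -2 + 3 = 1)
W(v, r) = v + r*v (W(v, r) = 1*v + v*r = v + r*v)
(-24 + 1) - 37*W(-2, 5)*4 = (-24 + 1) - 37*(-2*(1 + 5))*4 = -23 - 37*(-2*6)*4 = -23 - (-444)*4 = -23 - 37*(-48) = -23 + 1776 = 1753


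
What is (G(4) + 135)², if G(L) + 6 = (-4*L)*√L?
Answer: 9409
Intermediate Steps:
G(L) = -6 - 4*L^(3/2) (G(L) = -6 + (-4*L)*√L = -6 - 4*L^(3/2))
(G(4) + 135)² = ((-6 - 4*4^(3/2)) + 135)² = ((-6 - 4*8) + 135)² = ((-6 - 32) + 135)² = (-38 + 135)² = 97² = 9409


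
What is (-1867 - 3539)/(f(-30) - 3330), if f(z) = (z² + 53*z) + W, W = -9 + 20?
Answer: 5406/4009 ≈ 1.3485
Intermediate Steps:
W = 11
f(z) = 11 + z² + 53*z (f(z) = (z² + 53*z) + 11 = 11 + z² + 53*z)
(-1867 - 3539)/(f(-30) - 3330) = (-1867 - 3539)/((11 + (-30)² + 53*(-30)) - 3330) = -5406/((11 + 900 - 1590) - 3330) = -5406/(-679 - 3330) = -5406/(-4009) = -5406*(-1/4009) = 5406/4009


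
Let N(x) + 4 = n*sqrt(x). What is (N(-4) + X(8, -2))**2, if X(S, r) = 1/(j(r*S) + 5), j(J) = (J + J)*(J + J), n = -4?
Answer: -50832599/1058841 + 65840*I/1029 ≈ -48.008 + 63.984*I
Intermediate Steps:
N(x) = -4 - 4*sqrt(x)
j(J) = 4*J**2 (j(J) = (2*J)*(2*J) = 4*J**2)
X(S, r) = 1/(5 + 4*S**2*r**2) (X(S, r) = 1/(4*(r*S)**2 + 5) = 1/(4*(S*r)**2 + 5) = 1/(4*(S**2*r**2) + 5) = 1/(4*S**2*r**2 + 5) = 1/(5 + 4*S**2*r**2))
(N(-4) + X(8, -2))**2 = ((-4 - 8*I) + 1/(5 + 4*8**2*(-2)**2))**2 = ((-4 - 8*I) + 1/(5 + 4*64*4))**2 = ((-4 - 8*I) + 1/(5 + 1024))**2 = ((-4 - 8*I) + 1/1029)**2 = (-4115/1029 - 8*I)**2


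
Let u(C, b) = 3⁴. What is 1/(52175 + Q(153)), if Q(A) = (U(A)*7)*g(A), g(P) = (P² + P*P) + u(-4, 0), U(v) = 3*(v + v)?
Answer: 1/301425149 ≈ 3.3176e-9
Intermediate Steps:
u(C, b) = 81
U(v) = 6*v (U(v) = 3*(2*v) = 6*v)
g(P) = 81 + 2*P² (g(P) = (P² + P*P) + 81 = (P² + P²) + 81 = 2*P² + 81 = 81 + 2*P²)
Q(A) = 42*A*(81 + 2*A²) (Q(A) = ((6*A)*7)*(81 + 2*A²) = (42*A)*(81 + 2*A²) = 42*A*(81 + 2*A²))
1/(52175 + Q(153)) = 1/(52175 + (84*153³ + 3402*153)) = 1/(52175 + (84*3581577 + 520506)) = 1/(52175 + (300852468 + 520506)) = 1/(52175 + 301372974) = 1/301425149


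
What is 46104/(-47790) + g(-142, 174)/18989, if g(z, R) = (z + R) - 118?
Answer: -146596466/151247385 ≈ -0.96925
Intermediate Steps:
g(z, R) = -118 + R + z (g(z, R) = (R + z) - 118 = -118 + R + z)
46104/(-47790) + g(-142, 174)/18989 = 46104/(-47790) + (-118 + 174 - 142)/18989 = 46104*(-1/47790) - 86*1/18989 = -7684/7965 - 86/18989 = -146596466/151247385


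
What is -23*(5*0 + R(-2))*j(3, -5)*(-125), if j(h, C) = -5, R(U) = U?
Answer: 28750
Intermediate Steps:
-23*(5*0 + R(-2))*j(3, -5)*(-125) = -23*(5*0 - 2)*(-5)*(-125) = -23*(0 - 2)*(-5)*(-125) = -(-46)*(-5)*(-125) = -23*10*(-125) = -230*(-125) = 28750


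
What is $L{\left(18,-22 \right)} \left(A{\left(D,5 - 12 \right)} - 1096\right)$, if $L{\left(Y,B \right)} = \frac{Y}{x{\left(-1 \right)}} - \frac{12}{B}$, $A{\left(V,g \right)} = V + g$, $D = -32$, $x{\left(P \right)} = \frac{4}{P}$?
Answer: $\frac{98745}{22} \approx 4488.4$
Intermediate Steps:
$L{\left(Y,B \right)} = - \frac{12}{B} - \frac{Y}{4}$ ($L{\left(Y,B \right)} = \frac{Y}{4 \frac{1}{-1}} - \frac{12}{B} = \frac{Y}{4 \left(-1\right)} - \frac{12}{B} = \frac{Y}{-4} - \frac{12}{B} = Y \left(- \frac{1}{4}\right) - \frac{12}{B} = - \frac{Y}{4} - \frac{12}{B} = - \frac{12}{B} - \frac{Y}{4}$)
$L{\left(18,-22 \right)} \left(A{\left(D,5 - 12 \right)} - 1096\right) = \left(- \frac{12}{-22} - \frac{9}{2}\right) \left(\left(-32 + \left(5 - 12\right)\right) - 1096\right) = \left(\left(-12\right) \left(- \frac{1}{22}\right) - \frac{9}{2}\right) \left(\left(-32 - 7\right) - 1096\right) = \left(\frac{6}{11} - \frac{9}{2}\right) \left(-39 - 1096\right) = \left(- \frac{87}{22}\right) \left(-1135\right) = \frac{98745}{22}$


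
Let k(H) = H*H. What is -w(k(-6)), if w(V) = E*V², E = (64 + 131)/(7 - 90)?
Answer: 252720/83 ≈ 3044.8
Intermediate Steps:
k(H) = H²
E = -195/83 (E = 195/(-83) = 195*(-1/83) = -195/83 ≈ -2.3494)
w(V) = -195*V²/83
-w(k(-6)) = -(-195)*((-6)²)²/83 = -(-195)*36²/83 = -(-195)*1296/83 = -1*(-252720/83) = 252720/83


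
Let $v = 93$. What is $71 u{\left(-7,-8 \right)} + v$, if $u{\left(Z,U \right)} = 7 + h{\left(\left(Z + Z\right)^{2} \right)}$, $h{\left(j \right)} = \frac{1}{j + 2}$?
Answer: $\frac{116891}{198} \approx 590.36$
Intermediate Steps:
$h{\left(j \right)} = \frac{1}{2 + j}$
$u{\left(Z,U \right)} = 7 + \frac{1}{2 + 4 Z^{2}}$ ($u{\left(Z,U \right)} = 7 + \frac{1}{2 + \left(Z + Z\right)^{2}} = 7 + \frac{1}{2 + \left(2 Z\right)^{2}} = 7 + \frac{1}{2 + 4 Z^{2}}$)
$71 u{\left(-7,-8 \right)} + v = 71 \frac{15 + 28 \left(-7\right)^{2}}{2 \left(1 + 2 \left(-7\right)^{2}\right)} + 93 = 71 \frac{15 + 28 \cdot 49}{2 \left(1 + 2 \cdot 49\right)} + 93 = 71 \frac{15 + 1372}{2 \left(1 + 98\right)} + 93 = 71 \cdot \frac{1}{2} \cdot \frac{1}{99} \cdot 1387 + 93 = 71 \cdot \frac{1387}{198} + 93 = \frac{98477}{198} + 93 = \frac{116891}{198}$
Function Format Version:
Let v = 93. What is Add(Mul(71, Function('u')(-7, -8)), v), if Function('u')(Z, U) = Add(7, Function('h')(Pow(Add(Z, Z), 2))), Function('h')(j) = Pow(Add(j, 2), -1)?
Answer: Rational(116891, 198) ≈ 590.36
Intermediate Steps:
Function('h')(j) = Pow(Add(2, j), -1)
Function('u')(Z, U) = Add(7, Pow(Add(2, Mul(4, Pow(Z, 2))), -1)) (Function('u')(Z, U) = Add(7, Pow(Add(2, Pow(Add(Z, Z), 2)), -1)) = Add(7, Pow(Add(2, Pow(Mul(2, Z), 2)), -1)) = Add(7, Pow(Add(2, Mul(4, Pow(Z, 2))), -1)))
Add(Mul(71, Function('u')(-7, -8)), v) = Add(Mul(71, Mul(Rational(1, 2), Pow(Add(1, Mul(2, Pow(-7, 2))), -1), Add(15, Mul(28, Pow(-7, 2))))), 93) = Add(Mul(71, Mul(Rational(1, 2), Pow(Add(1, Mul(2, 49)), -1), Add(15, Mul(28, 49)))), 93) = Add(Mul(71, Mul(Rational(1, 2), Pow(Add(1, 98), -1), Add(15, 1372))), 93) = Add(Mul(71, Mul(Rational(1, 2), Pow(99, -1), 1387)), 93) = Add(Mul(71, Mul(Rational(1, 2), Rational(1, 99), 1387)), 93) = Add(Mul(71, Rational(1387, 198)), 93) = Add(Rational(98477, 198), 93) = Rational(116891, 198)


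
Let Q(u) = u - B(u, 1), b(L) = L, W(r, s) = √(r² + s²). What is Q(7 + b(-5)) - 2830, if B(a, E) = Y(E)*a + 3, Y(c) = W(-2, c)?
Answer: -2831 - 2*√5 ≈ -2835.5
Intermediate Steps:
Y(c) = √(4 + c²) (Y(c) = √((-2)² + c²) = √(4 + c²))
B(a, E) = 3 + a*√(4 + E²) (B(a, E) = √(4 + E²)*a + 3 = a*√(4 + E²) + 3 = 3 + a*√(4 + E²))
Q(u) = -3 + u - u*√5 (Q(u) = u - (3 + u*√(4 + 1²)) = u - (3 + u*√(4 + 1)) = u - (3 + u*√5) = u + (-3 - u*√5) = -3 + u - u*√5)
Q(7 + b(-5)) - 2830 = (-3 + (7 - 5) - (7 - 5)*√5) - 2830 = (-3 + 2 - 1*2*√5) - 2830 = (-3 + 2 - 2*√5) - 2830 = (-1 - 2*√5) - 2830 = -2831 - 2*√5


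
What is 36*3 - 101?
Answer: 7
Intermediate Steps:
36*3 - 101 = 108 - 101 = 7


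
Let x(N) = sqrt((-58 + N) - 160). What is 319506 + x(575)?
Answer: 319506 + sqrt(357) ≈ 3.1953e+5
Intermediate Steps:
x(N) = sqrt(-218 + N)
319506 + x(575) = 319506 + sqrt(-218 + 575) = 319506 + sqrt(357)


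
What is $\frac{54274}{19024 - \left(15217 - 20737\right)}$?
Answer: $\frac{27137}{12272} \approx 2.2113$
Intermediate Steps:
$\frac{54274}{19024 - \left(15217 - 20737\right)} = \frac{54274}{19024 - -5520} = \frac{54274}{19024 + 5520} = \frac{54274}{24544} = 54274 \cdot \frac{1}{24544} = \frac{27137}{12272}$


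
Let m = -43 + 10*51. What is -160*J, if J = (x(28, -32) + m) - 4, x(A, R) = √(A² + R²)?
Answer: -74080 - 640*√113 ≈ -80883.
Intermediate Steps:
m = 467 (m = -43 + 510 = 467)
J = 463 + 4*√113 (J = (√(28² + (-32)²) + 467) - 4 = (√(784 + 1024) + 467) - 4 = (√1808 + 467) - 4 = (4*√113 + 467) - 4 = (467 + 4*√113) - 4 = 463 + 4*√113 ≈ 505.52)
-160*J = -160*(463 + 4*√113) = -74080 - 640*√113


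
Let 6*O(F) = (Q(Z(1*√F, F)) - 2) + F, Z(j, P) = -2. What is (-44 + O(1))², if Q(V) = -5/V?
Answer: 30625/16 ≈ 1914.1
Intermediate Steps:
O(F) = 1/12 + F/6 (O(F) = ((-5/(-2) - 2) + F)/6 = ((-5*(-½) - 2) + F)/6 = ((5/2 - 2) + F)/6 = (½ + F)/6 = 1/12 + F/6)
(-44 + O(1))² = (-44 + (1/12 + (⅙)*1))² = (-44 + (1/12 + ⅙))² = (-44 + ¼)² = (-175/4)² = 30625/16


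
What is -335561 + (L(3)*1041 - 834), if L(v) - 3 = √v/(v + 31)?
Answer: -333272 + 1041*√3/34 ≈ -3.3322e+5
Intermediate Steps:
L(v) = 3 + √v/(31 + v) (L(v) = 3 + √v/(v + 31) = 3 + √v/(31 + v))
-335561 + (L(3)*1041 - 834) = -335561 + (((93 + √3 + 3*3)/(31 + 3))*1041 - 834) = -335561 + (((93 + √3 + 9)/34)*1041 - 834) = -335561 + (((102 + √3)/34)*1041 - 834) = -335561 + ((3 + √3/34)*1041 - 834) = -335561 + ((3123 + 1041*√3/34) - 834) = -335561 + (2289 + 1041*√3/34) = -333272 + 1041*√3/34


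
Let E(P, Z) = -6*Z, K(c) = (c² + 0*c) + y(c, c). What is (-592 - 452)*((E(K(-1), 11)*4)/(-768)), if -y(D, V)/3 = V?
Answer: -2871/8 ≈ -358.88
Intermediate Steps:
y(D, V) = -3*V
K(c) = c² - 3*c (K(c) = (c² + 0*c) - 3*c = (c² + 0) - 3*c = c² - 3*c)
(-592 - 452)*((E(K(-1), 11)*4)/(-768)) = (-592 - 452)*((-6*11*4)/(-768)) = -1044*(-66*4)*(-1)/768 = -(-275616)*(-1)/768 = -1044*11/32 = -2871/8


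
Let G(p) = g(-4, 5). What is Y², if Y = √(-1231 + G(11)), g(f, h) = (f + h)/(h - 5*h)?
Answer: -24621/20 ≈ -1231.1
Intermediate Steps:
g(f, h) = -(f + h)/(4*h) (g(f, h) = (f + h)/((-4*h)) = (f + h)*(-1/(4*h)) = -(f + h)/(4*h))
G(p) = -1/20 (G(p) = (¼)*(-1*(-4) - 1*5)/5 = (¼)*(⅕)*(4 - 5) = (¼)*(⅕)*(-1) = -1/20)
Y = I*√123105/10 (Y = √(-1231 - 1/20) = √(-24621/20) = I*√123105/10 ≈ 35.086*I)
Y² = (I*√123105/10)² = -24621/20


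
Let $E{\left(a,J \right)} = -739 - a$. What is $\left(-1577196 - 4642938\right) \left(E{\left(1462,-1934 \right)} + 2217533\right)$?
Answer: $-13779661894488$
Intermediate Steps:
$\left(-1577196 - 4642938\right) \left(E{\left(1462,-1934 \right)} + 2217533\right) = \left(-1577196 - 4642938\right) \left(\left(-739 - 1462\right) + 2217533\right) = - 6220134 \left(\left(-739 - 1462\right) + 2217533\right) = - 6220134 \left(-2201 + 2217533\right) = \left(-6220134\right) 2215332 = -13779661894488$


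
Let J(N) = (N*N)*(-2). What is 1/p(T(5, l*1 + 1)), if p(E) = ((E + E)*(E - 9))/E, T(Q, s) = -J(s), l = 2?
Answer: 1/18 ≈ 0.055556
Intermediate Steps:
J(N) = -2*N² (J(N) = N²*(-2) = -2*N²)
T(Q, s) = 2*s² (T(Q, s) = -(-2)*s² = 2*s²)
p(E) = -18 + 2*E (p(E) = ((2*E)*(-9 + E))/E = (2*E*(-9 + E))/E = -18 + 2*E)
1/p(T(5, l*1 + 1)) = 1/(-18 + 2*(2*(2*1 + 1)²)) = 1/(-18 + 2*(2*(2 + 1)²)) = 1/(-18 + 2*(2*3²)) = 1/(-18 + 2*(2*9)) = 1/(-18 + 2*18) = 1/(-18 + 36) = 1/18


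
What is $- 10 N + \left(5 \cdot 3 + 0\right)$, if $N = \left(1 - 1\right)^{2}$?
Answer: $15$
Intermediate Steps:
$N = 0$ ($N = 0^{2} = 0$)
$- 10 N + \left(5 \cdot 3 + 0\right) = \left(-10\right) 0 + \left(5 \cdot 3 + 0\right) = 0 + \left(15 + 0\right) = 0 + 15 = 15$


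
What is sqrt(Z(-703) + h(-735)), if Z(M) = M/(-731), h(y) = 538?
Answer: sqrt(288000111)/731 ≈ 23.216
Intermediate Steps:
Z(M) = -M/731 (Z(M) = M*(-1/731) = -M/731)
sqrt(Z(-703) + h(-735)) = sqrt(-1/731*(-703) + 538) = sqrt(703/731 + 538) = sqrt(393981/731) = sqrt(288000111)/731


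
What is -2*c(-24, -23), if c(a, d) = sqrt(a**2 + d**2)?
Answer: -2*sqrt(1105) ≈ -66.483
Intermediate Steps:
-2*c(-24, -23) = -2*sqrt((-24)**2 + (-23)**2) = -2*sqrt(576 + 529) = -2*sqrt(1105)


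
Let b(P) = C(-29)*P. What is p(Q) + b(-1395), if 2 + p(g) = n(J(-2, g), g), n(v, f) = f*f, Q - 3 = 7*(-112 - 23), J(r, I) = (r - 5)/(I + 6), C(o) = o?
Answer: 927817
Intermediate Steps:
J(r, I) = (-5 + r)/(6 + I)
Q = -942 (Q = 3 + 7*(-112 - 23) = 3 + 7*(-135) = 3 - 945 = -942)
n(v, f) = f²
p(g) = -2 + g²
b(P) = -29*P
p(Q) + b(-1395) = (-2 + (-942)²) - 29*(-1395) = (-2 + 887364) + 40455 = 887362 + 40455 = 927817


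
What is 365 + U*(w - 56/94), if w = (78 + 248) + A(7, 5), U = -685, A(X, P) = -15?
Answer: -9976310/47 ≈ -2.1226e+5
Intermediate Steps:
w = 311 (w = (78 + 248) - 15 = 326 - 15 = 311)
365 + U*(w - 56/94) = 365 - 685*(311 - 56/94) = 365 - 685*(311 - 1*28/47) = 365 - 685*(311 - 28/47) = 365 - 685*14589/47 = 365 - 9993465/47 = -9976310/47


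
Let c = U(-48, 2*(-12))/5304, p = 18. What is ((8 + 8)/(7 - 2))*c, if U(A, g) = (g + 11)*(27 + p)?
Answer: -6/17 ≈ -0.35294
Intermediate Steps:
U(A, g) = 495 + 45*g (U(A, g) = (g + 11)*(27 + 18) = (11 + g)*45 = 495 + 45*g)
c = -15/136 (c = (495 + 45*(2*(-12)))/5304 = (495 + 45*(-24))*(1/5304) = (495 - 1080)*(1/5304) = -585*1/5304 = -15/136 ≈ -0.11029)
((8 + 8)/(7 - 2))*c = ((8 + 8)/(7 - 2))*(-15/136) = (16/5)*(-15/136) = -6/17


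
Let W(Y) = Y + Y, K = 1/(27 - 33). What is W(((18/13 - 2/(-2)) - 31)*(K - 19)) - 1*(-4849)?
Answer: 77297/13 ≈ 5945.9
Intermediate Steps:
K = -1/6 (K = 1/(-6) = -1/6 ≈ -0.16667)
W(Y) = 2*Y
W(((18/13 - 2/(-2)) - 31)*(K - 19)) - 1*(-4849) = 2*(((18/13 - 2/(-2)) - 31)*(-1/6 - 19)) - 1*(-4849) = 2*(((18*(1/13) - 2*(-1/2)) - 31)*(-115/6)) + 4849 = 2*(((18/13 + 1) - 31)*(-115/6)) + 4849 = 2*((31/13 - 31)*(-115/6)) + 4849 = 2*(-372/13*(-115/6)) + 4849 = 2*(7130/13) + 4849 = 14260/13 + 4849 = 77297/13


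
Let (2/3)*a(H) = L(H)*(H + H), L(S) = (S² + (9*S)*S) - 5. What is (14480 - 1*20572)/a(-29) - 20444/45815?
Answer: -2934052672/6700306305 ≈ -0.43790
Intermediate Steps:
L(S) = -5 + 10*S² (L(S) = (S² + 9*S²) - 5 = 10*S² - 5 = -5 + 10*S²)
a(H) = 3*H*(-5 + 10*H²) (a(H) = 3*((-5 + 10*H²)*(H + H))/2 = 3*((-5 + 10*H²)*(2*H))/2 = 3*(2*H*(-5 + 10*H²))/2 = 3*H*(-5 + 10*H²))
(14480 - 1*20572)/a(-29) - 20444/45815 = (14480 - 1*20572)/(-15*(-29) + 30*(-29)³) - 20444/45815 = (14480 - 20572)/(435 + 30*(-24389)) - 20444*1/45815 = -6092/(435 - 731670) - 20444/45815 = -6092/(-731235) - 20444/45815 = -6092*(-1/731235) - 20444/45815 = 6092/731235 - 20444/45815 = -2934052672/6700306305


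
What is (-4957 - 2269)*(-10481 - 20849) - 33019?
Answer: 226357561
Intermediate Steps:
(-4957 - 2269)*(-10481 - 20849) - 33019 = -7226*(-31330) - 33019 = 226390580 - 33019 = 226357561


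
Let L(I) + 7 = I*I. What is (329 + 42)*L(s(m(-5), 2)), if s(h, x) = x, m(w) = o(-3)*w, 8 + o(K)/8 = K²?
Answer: -1113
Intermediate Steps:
o(K) = -64 + 8*K²
m(w) = 8*w (m(w) = (-64 + 8*(-3)²)*w = (-64 + 8*9)*w = (-64 + 72)*w = 8*w)
L(I) = -7 + I² (L(I) = -7 + I*I = -7 + I²)
(329 + 42)*L(s(m(-5), 2)) = (329 + 42)*(-7 + 2²) = 371*(-7 + 4) = 371*(-3) = -1113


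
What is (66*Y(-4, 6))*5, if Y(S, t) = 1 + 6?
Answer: 2310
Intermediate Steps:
Y(S, t) = 7
(66*Y(-4, 6))*5 = (66*7)*5 = 462*5 = 2310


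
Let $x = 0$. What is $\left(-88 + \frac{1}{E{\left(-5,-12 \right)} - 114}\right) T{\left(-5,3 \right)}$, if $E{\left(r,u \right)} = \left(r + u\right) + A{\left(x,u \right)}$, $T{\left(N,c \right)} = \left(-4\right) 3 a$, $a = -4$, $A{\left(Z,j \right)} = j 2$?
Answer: $- \frac{654768}{155} \approx -4224.3$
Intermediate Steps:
$A{\left(Z,j \right)} = 2 j$
$T{\left(N,c \right)} = 48$ ($T{\left(N,c \right)} = \left(-4\right) 3 \left(-4\right) = \left(-12\right) \left(-4\right) = 48$)
$E{\left(r,u \right)} = r + 3 u$ ($E{\left(r,u \right)} = \left(r + u\right) + 2 u = r + 3 u$)
$\left(-88 + \frac{1}{E{\left(-5,-12 \right)} - 114}\right) T{\left(-5,3 \right)} = \left(-88 + \frac{1}{\left(-5 + 3 \left(-12\right)\right) - 114}\right) 48 = \left(-88 + \frac{1}{\left(-5 - 36\right) - 114}\right) 48 = \left(-88 + \frac{1}{-41 - 114}\right) 48 = \left(-88 + \frac{1}{-155}\right) 48 = \left(-88 - \frac{1}{155}\right) 48 = \left(- \frac{13641}{155}\right) 48 = - \frac{654768}{155}$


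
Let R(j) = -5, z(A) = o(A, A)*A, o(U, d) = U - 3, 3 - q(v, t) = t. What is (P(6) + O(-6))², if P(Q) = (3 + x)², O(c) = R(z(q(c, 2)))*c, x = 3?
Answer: 4356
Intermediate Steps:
q(v, t) = 3 - t
o(U, d) = -3 + U
z(A) = A*(-3 + A) (z(A) = (-3 + A)*A = A*(-3 + A))
O(c) = -5*c
P(Q) = 36 (P(Q) = (3 + 3)² = 6² = 36)
(P(6) + O(-6))² = (36 - 5*(-6))² = (36 + 30)² = 66² = 4356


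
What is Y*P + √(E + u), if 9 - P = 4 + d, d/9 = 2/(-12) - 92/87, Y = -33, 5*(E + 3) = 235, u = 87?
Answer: -30657/58 + √131 ≈ -517.12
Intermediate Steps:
E = 44 (E = -3 + (⅕)*235 = -3 + 47 = 44)
d = -639/58 (d = 9*(2/(-12) - 92/87) = 9*(2*(-1/12) - 92*1/87) = 9*(-⅙ - 92/87) = 9*(-71/58) = -639/58 ≈ -11.017)
P = 929/58 (P = 9 - (4 - 639/58) = 9 - 1*(-407/58) = 9 + 407/58 = 929/58 ≈ 16.017)
Y*P + √(E + u) = -33*929/58 + √(44 + 87) = -30657/58 + √131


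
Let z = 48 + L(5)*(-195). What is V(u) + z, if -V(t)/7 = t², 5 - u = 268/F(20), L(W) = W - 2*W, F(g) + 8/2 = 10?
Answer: -89920/9 ≈ -9991.1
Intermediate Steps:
F(g) = 6 (F(g) = -4 + 10 = 6)
L(W) = -W
u = -119/3 (u = 5 - 268/6 = 5 - 1*134/3 = 5 - 134/3 = -119/3 ≈ -39.667)
V(t) = -7*t²
z = 1023 (z = 48 - 1*5*(-195) = 48 - 5*(-195) = 48 + 975 = 1023)
V(u) + z = -7*(-119/3)² + 1023 = -7*14161/9 + 1023 = -99127/9 + 1023 = -89920/9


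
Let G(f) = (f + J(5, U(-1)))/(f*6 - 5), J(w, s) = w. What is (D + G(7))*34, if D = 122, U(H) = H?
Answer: 153884/37 ≈ 4159.0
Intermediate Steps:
G(f) = (5 + f)/(-5 + 6*f) (G(f) = (f + 5)/(f*6 - 5) = (5 + f)/(6*f - 5) = (5 + f)/(-5 + 6*f))
(D + G(7))*34 = (122 + (5 + 7)/(-5 + 6*7))*34 = (122 + 12/(-5 + 42))*34 = (122 + 12/37)*34 = (4526/37)*34 = 153884/37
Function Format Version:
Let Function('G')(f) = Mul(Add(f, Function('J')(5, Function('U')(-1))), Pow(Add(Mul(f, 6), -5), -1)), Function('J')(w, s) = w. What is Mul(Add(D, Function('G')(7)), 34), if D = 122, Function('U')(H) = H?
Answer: Rational(153884, 37) ≈ 4159.0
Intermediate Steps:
Function('G')(f) = Mul(Pow(Add(-5, Mul(6, f)), -1), Add(5, f)) (Function('G')(f) = Mul(Add(f, 5), Pow(Add(Mul(f, 6), -5), -1)) = Mul(Add(5, f), Pow(Add(Mul(6, f), -5), -1)) = Mul(Add(5, f), Pow(Add(-5, Mul(6, f)), -1)) = Mul(Pow(Add(-5, Mul(6, f)), -1), Add(5, f)))
Mul(Add(D, Function('G')(7)), 34) = Mul(Add(122, Mul(Pow(Add(-5, Mul(6, 7)), -1), Add(5, 7))), 34) = Mul(Add(122, Mul(Pow(Add(-5, 42), -1), 12)), 34) = Mul(Add(122, Mul(Pow(37, -1), 12)), 34) = Mul(Add(122, Mul(Rational(1, 37), 12)), 34) = Mul(Add(122, Rational(12, 37)), 34) = Mul(Rational(4526, 37), 34) = Rational(153884, 37)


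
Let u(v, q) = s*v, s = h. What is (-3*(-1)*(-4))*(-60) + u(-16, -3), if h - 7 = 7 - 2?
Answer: 528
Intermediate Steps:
h = 12 (h = 7 + (7 - 2) = 7 + 5 = 12)
s = 12
u(v, q) = 12*v
(-3*(-1)*(-4))*(-60) + u(-16, -3) = (-3*(-1)*(-4))*(-60) + 12*(-16) = (3*(-4))*(-60) - 192 = -12*(-60) - 192 = 720 - 192 = 528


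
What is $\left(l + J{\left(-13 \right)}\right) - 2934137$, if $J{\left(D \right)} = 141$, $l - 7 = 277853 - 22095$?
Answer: $-2678231$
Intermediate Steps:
$l = 255765$ ($l = 7 + \left(277853 - 22095\right) = 7 + 255758 = 255765$)
$\left(l + J{\left(-13 \right)}\right) - 2934137 = \left(255765 + 141\right) - 2934137 = 255906 - 2934137 = -2678231$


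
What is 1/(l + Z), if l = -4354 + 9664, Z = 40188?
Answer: 1/45498 ≈ 2.1979e-5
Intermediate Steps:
l = 5310
1/(l + Z) = 1/(5310 + 40188) = 1/45498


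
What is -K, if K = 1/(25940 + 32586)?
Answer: -1/58526 ≈ -1.7086e-5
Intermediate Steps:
K = 1/58526 ≈ 1.7086e-5
-K = -1*1/58526 = -1/58526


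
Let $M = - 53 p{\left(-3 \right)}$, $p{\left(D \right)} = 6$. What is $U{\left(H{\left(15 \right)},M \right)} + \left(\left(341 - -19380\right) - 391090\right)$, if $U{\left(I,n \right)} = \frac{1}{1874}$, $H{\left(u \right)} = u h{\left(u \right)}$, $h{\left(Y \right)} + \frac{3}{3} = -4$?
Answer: $- \frac{695945505}{1874} \approx -3.7137 \cdot 10^{5}$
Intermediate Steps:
$h{\left(Y \right)} = -5$ ($h{\left(Y \right)} = -1 - 4 = -5$)
$H{\left(u \right)} = - 5 u$ ($H{\left(u \right)} = u \left(-5\right) = - 5 u$)
$M = -318$ ($M = \left(-53\right) 6 = -318$)
$U{\left(I,n \right)} = \frac{1}{1874}$
$U{\left(H{\left(15 \right)},M \right)} + \left(\left(341 - -19380\right) - 391090\right) = \frac{1}{1874} + \left(\left(341 - -19380\right) - 391090\right) = \frac{1}{1874} + \left(\left(341 + 19380\right) - 391090\right) = \frac{1}{1874} + \left(19721 - 391090\right) = \frac{1}{1874} - 371369 = - \frac{695945505}{1874}$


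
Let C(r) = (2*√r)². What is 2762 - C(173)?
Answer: 2070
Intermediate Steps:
C(r) = 4*r
2762 - C(173) = 2762 - 4*173 = 2762 - 1*692 = 2762 - 692 = 2070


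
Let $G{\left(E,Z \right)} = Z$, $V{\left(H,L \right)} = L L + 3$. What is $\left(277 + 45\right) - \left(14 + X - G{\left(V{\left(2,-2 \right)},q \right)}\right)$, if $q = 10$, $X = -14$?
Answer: $332$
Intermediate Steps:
$V{\left(H,L \right)} = 3 + L^{2}$ ($V{\left(H,L \right)} = L^{2} + 3 = 3 + L^{2}$)
$\left(277 + 45\right) - \left(14 + X - G{\left(V{\left(2,-2 \right)},q \right)}\right) = \left(277 + 45\right) + \left(10 - 0\right) = 322 + \left(10 + \left(-14 + 14\right)\right) = 322 + \left(10 + 0\right) = 322 + 10 = 332$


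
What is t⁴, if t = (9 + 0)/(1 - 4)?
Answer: 81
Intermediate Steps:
t = -3 (t = 9/(-3) = 9*(-⅓) = -3)
t⁴ = (-3)⁴ = 81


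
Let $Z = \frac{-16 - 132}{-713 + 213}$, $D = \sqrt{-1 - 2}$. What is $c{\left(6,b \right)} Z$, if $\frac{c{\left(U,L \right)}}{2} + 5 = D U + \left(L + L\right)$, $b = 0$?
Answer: $- \frac{74}{25} + \frac{444 i \sqrt{3}}{125} \approx -2.96 + 6.1522 i$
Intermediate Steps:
$D = i \sqrt{3}$ ($D = \sqrt{-3} = i \sqrt{3} \approx 1.732 i$)
$c{\left(U,L \right)} = -10 + 4 L + 2 i U \sqrt{3}$ ($c{\left(U,L \right)} = -10 + 2 \left(i \sqrt{3} U + \left(L + L\right)\right) = -10 + 2 \left(i U \sqrt{3} + 2 L\right) = -10 + 2 \left(2 L + i U \sqrt{3}\right) = -10 + \left(4 L + 2 i U \sqrt{3}\right) = -10 + 4 L + 2 i U \sqrt{3}$)
$Z = \frac{37}{125}$ ($Z = - \frac{148}{-500} = \left(-148\right) \left(- \frac{1}{500}\right) = \frac{37}{125} \approx 0.296$)
$c{\left(6,b \right)} Z = \left(-10 + 4 \cdot 0 + 2 i 6 \sqrt{3}\right) \frac{37}{125} = \left(-10 + 0 + 12 i \sqrt{3}\right) \frac{37}{125} = \left(-10 + 12 i \sqrt{3}\right) \frac{37}{125} = - \frac{74}{25} + \frac{444 i \sqrt{3}}{125}$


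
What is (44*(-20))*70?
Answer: -61600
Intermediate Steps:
(44*(-20))*70 = -880*70 = -61600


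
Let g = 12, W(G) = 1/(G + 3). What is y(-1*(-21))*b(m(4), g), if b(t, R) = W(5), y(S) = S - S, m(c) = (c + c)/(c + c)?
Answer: 0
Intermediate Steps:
m(c) = 1 (m(c) = (2*c)/((2*c)) = (2*c)*(1/(2*c)) = 1)
y(S) = 0
W(G) = 1/(3 + G)
b(t, R) = ⅛ (b(t, R) = 1/(3 + 5) = 1/8 = ⅛)
y(-1*(-21))*b(m(4), g) = 0*(⅛) = 0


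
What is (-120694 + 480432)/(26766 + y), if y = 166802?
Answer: 179869/96784 ≈ 1.8585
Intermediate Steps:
(-120694 + 480432)/(26766 + y) = (-120694 + 480432)/(26766 + 166802) = 359738/193568 = 359738*(1/193568) = 179869/96784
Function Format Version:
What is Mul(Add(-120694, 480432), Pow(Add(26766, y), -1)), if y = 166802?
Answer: Rational(179869, 96784) ≈ 1.8585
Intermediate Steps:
Mul(Add(-120694, 480432), Pow(Add(26766, y), -1)) = Mul(Add(-120694, 480432), Pow(Add(26766, 166802), -1)) = Mul(359738, Pow(193568, -1)) = Mul(359738, Rational(1, 193568)) = Rational(179869, 96784)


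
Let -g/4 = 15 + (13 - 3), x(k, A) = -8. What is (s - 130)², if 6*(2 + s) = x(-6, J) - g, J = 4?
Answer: 122500/9 ≈ 13611.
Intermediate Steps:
g = -100 (g = -4*(15 + (13 - 3)) = -4*(15 + 10) = -4*25 = -100)
s = 40/3 (s = -2 + (-8 - 1*(-100))/6 = -2 + (-8 + 100)/6 = -2 + (⅙)*92 = -2 + 46/3 = 40/3 ≈ 13.333)
(s - 130)² = (40/3 - 130)² = (-350/3)² = 122500/9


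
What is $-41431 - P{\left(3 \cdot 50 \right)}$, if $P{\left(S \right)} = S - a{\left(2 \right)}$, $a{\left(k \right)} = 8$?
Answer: $-41573$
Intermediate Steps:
$P{\left(S \right)} = -8 + S$ ($P{\left(S \right)} = S - 8 = -8 + S$)
$-41431 - P{\left(3 \cdot 50 \right)} = -41431 - \left(-8 + 3 \cdot 50\right) = -41431 - \left(-8 + 150\right) = -41431 - 142 = -41573$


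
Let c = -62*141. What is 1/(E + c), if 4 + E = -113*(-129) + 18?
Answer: 1/5849 ≈ 0.00017097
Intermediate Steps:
c = -8742
E = 14591 (E = -4 + (-113*(-129) + 18) = -4 + (14577 + 18) = -4 + 14595 = 14591)
1/(E + c) = 1/(14591 - 8742) = 1/5849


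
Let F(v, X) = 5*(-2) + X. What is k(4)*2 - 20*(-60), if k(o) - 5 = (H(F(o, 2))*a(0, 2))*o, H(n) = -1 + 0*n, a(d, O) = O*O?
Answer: 1178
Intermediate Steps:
F(v, X) = -10 + X
a(d, O) = O²
H(n) = -1 (H(n) = -1 + 0 = -1)
k(o) = 5 - 4*o (k(o) = 5 + (-1*2²)*o = 5 + (-1*4)*o = 5 - 4*o)
k(4)*2 - 20*(-60) = (5 - 4*4)*2 - 20*(-60) = (5 - 16)*2 + 1200 = -11*2 + 1200 = -22 + 1200 = 1178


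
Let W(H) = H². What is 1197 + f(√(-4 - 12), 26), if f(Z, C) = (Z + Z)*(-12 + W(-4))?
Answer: 1197 + 32*I ≈ 1197.0 + 32.0*I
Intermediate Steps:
f(Z, C) = 8*Z (f(Z, C) = (Z + Z)*(-12 + (-4)²) = (2*Z)*(-12 + 16) = (2*Z)*4 = 8*Z)
1197 + f(√(-4 - 12), 26) = 1197 + 8*√(-4 - 12) = 1197 + 8*√(-16) = 1197 + 8*(4*I) = 1197 + 32*I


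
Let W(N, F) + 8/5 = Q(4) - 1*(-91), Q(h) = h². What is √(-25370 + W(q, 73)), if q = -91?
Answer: I*√631615/5 ≈ 158.95*I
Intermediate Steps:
W(N, F) = 527/5 (W(N, F) = -8/5 + (4² - 1*(-91)) = -8/5 + (16 + 91) = -8/5 + 107 = 527/5)
√(-25370 + W(q, 73)) = √(-25370 + 527/5) = √(-126323/5) = I*√631615/5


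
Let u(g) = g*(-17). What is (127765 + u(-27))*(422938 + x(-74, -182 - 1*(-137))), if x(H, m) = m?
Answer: 54225032032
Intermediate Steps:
u(g) = -17*g
(127765 + u(-27))*(422938 + x(-74, -182 - 1*(-137))) = (127765 - 17*(-27))*(422938 + (-182 - 1*(-137))) = (127765 + 459)*(422938 + (-182 + 137)) = 128224*(422938 - 45) = 128224*422893 = 54225032032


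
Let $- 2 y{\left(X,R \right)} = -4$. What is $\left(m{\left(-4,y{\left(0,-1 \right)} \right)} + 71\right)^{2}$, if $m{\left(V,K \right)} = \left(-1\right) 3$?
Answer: $4624$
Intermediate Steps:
$y{\left(X,R \right)} = 2$ ($y{\left(X,R \right)} = \left(- \frac{1}{2}\right) \left(-4\right) = 2$)
$m{\left(V,K \right)} = -3$
$\left(m{\left(-4,y{\left(0,-1 \right)} \right)} + 71\right)^{2} = \left(-3 + 71\right)^{2} = 68^{2} = 4624$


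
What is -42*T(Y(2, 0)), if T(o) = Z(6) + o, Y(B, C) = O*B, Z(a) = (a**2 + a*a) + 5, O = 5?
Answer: -3654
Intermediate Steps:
Z(a) = 5 + 2*a**2 (Z(a) = (a**2 + a**2) + 5 = 2*a**2 + 5 = 5 + 2*a**2)
Y(B, C) = 5*B
T(o) = 77 + o (T(o) = (5 + 2*6**2) + o = (5 + 2*36) + o = (5 + 72) + o = 77 + o)
-42*T(Y(2, 0)) = -42*(77 + 5*2) = -42*(77 + 10) = -42*87 = -3654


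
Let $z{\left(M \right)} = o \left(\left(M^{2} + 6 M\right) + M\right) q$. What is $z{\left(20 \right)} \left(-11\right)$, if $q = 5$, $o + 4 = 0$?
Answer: $118800$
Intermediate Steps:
$o = -4$ ($o = -4 + 0 = -4$)
$z{\left(M \right)} = - 140 M - 20 M^{2}$ ($z{\left(M \right)} = - 4 \left(\left(M^{2} + 6 M\right) + M\right) 5 = - 4 \left(M^{2} + 7 M\right) 5 = \left(- 28 M - 4 M^{2}\right) 5 = - 140 M - 20 M^{2}$)
$z{\left(20 \right)} \left(-11\right) = \left(-20\right) 20 \left(7 + 20\right) \left(-11\right) = \left(-20\right) 20 \cdot 27 \left(-11\right) = \left(-10800\right) \left(-11\right) = 118800$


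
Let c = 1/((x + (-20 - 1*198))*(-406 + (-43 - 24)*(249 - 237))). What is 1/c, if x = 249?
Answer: -37510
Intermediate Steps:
c = -1/37510 (c = 1/((249 + (-20 - 1*198))*(-406 + (-43 - 24)*(249 - 237))) = 1/((249 + (-20 - 198))*(-406 - 67*12)) = 1/((249 - 218)*(-406 - 804)) = 1/(31*(-1210)) = 1/(-37510) = -1/37510 ≈ -2.6660e-5)
1/c = 1/(-1/37510) = -37510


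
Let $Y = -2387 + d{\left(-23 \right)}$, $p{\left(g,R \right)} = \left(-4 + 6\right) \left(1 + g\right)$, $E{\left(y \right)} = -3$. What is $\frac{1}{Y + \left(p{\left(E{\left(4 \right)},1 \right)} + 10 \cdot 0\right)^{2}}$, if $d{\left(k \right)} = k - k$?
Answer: $- \frac{1}{2371} \approx -0.00042176$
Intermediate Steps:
$p{\left(g,R \right)} = 2 + 2 g$ ($p{\left(g,R \right)} = 2 \left(1 + g\right) = 2 + 2 g$)
$d{\left(k \right)} = 0$
$Y = -2387$ ($Y = -2387 + 0 = -2387$)
$\frac{1}{Y + \left(p{\left(E{\left(4 \right)},1 \right)} + 10 \cdot 0\right)^{2}} = \frac{1}{-2387 + \left(\left(2 + 2 \left(-3\right)\right) + 10 \cdot 0\right)^{2}} = \frac{1}{-2387 + \left(\left(2 - 6\right) + 0\right)^{2}} = \frac{1}{-2387 + \left(-4 + 0\right)^{2}} = \frac{1}{-2387 + \left(-4\right)^{2}} = \frac{1}{-2387 + 16} = \frac{1}{-2371} = - \frac{1}{2371}$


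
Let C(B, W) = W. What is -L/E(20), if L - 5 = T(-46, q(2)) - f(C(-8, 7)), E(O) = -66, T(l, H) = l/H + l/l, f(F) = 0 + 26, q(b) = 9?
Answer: -113/297 ≈ -0.38047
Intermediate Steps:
f(F) = 26
T(l, H) = 1 + l/H (T(l, H) = l/H + 1 = 1 + l/H)
L = -226/9 (L = 5 + ((9 - 46)/9 - 1*26) = 5 + ((1/9)*(-37) - 26) = 5 + (-37/9 - 26) = 5 - 271/9 = -226/9 ≈ -25.111)
-L/E(20) = -(-226)/(9*(-66)) = -(-226)*(-1)/(9*66) = -1*113/297 = -113/297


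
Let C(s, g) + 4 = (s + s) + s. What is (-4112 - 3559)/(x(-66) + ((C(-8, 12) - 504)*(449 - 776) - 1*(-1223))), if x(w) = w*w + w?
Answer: -7671/179477 ≈ -0.042741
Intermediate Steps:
C(s, g) = -4 + 3*s (C(s, g) = -4 + ((s + s) + s) = -4 + (2*s + s) = -4 + 3*s)
x(w) = w + w² (x(w) = w² + w = w + w²)
(-4112 - 3559)/(x(-66) + ((C(-8, 12) - 504)*(449 - 776) - 1*(-1223))) = (-4112 - 3559)/(-66*(1 - 66) + (((-4 + 3*(-8)) - 504)*(449 - 776) - 1*(-1223))) = -7671/(-66*(-65) + (((-4 - 24) - 504)*(-327) + 1223)) = -7671/(4290 + ((-28 - 504)*(-327) + 1223)) = -7671/(4290 + (-532*(-327) + 1223)) = -7671/(4290 + (173964 + 1223)) = -7671/(4290 + 175187) = -7671/179477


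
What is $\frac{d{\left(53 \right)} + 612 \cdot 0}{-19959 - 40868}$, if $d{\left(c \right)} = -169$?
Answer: $\frac{13}{4679} \approx 0.0027784$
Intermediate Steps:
$\frac{d{\left(53 \right)} + 612 \cdot 0}{-19959 - 40868} = \frac{-169 + 612 \cdot 0}{-19959 - 40868} = \frac{-169 + 0}{-60827} = \left(-169\right) \left(- \frac{1}{60827}\right) = \frac{13}{4679}$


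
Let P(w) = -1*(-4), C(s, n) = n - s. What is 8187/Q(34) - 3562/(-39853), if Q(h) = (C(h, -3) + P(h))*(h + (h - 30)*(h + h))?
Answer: -799745/1108638 ≈ -0.72138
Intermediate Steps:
P(w) = 4
Q(h) = (1 - h)*(h + 2*h*(-30 + h)) (Q(h) = ((-3 - h) + 4)*(h + (h - 30)*(h + h)) = (1 - h)*(h + (-30 + h)*(2*h)) = (1 - h)*(h + 2*h*(-30 + h)))
8187/Q(34) - 3562/(-39853) = 8187/((34*(-59 - 2*34² + 61*34))) - 3562/(-39853) = 8187/((34*(-59 - 2*1156 + 2074))) - 3562*(-1/39853) = 8187/((34*(-59 - 2312 + 2074))) + 3562/39853 = 8187/((34*(-297))) + 3562/39853 = 8187/(-10098) + 3562/39853 = 8187*(-1/10098) + 3562/39853 = -2729/3366 + 3562/39853 = -799745/1108638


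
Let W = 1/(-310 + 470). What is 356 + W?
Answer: 56961/160 ≈ 356.01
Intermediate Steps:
W = 1/160 ≈ 0.0062500
356 + W = 356 + 1/160 = 56961/160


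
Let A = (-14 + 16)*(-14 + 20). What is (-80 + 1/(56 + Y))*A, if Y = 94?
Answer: -23998/25 ≈ -959.92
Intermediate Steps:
A = 12 (A = 2*6 = 12)
(-80 + 1/(56 + Y))*A = (-80 + 1/(56 + 94))*12 = (-80 + 1/150)*12 = -11999/150*12 = -23998/25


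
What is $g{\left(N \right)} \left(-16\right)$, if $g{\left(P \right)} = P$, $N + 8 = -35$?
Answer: $688$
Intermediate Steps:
$N = -43$ ($N = -8 - 35 = -43$)
$g{\left(N \right)} \left(-16\right) = \left(-43\right) \left(-16\right) = 688$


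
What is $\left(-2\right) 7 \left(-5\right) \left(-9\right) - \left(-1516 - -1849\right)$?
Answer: $-963$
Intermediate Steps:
$\left(-2\right) 7 \left(-5\right) \left(-9\right) - \left(-1516 - -1849\right) = \left(-14\right) \left(-5\right) \left(-9\right) - \left(-1516 + 1849\right) = 70 \left(-9\right) - 333 = -630 - 333 = -963$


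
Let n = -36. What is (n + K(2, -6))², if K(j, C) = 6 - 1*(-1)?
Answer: 841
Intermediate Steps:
K(j, C) = 7 (K(j, C) = 6 + 1 = 7)
(n + K(2, -6))² = (-36 + 7)² = (-29)² = 841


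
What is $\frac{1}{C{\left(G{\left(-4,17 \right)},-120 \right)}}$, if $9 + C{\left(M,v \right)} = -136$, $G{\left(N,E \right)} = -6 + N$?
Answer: $- \frac{1}{145} \approx -0.0068966$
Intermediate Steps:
$C{\left(M,v \right)} = -145$ ($C{\left(M,v \right)} = -9 - 136 = -145$)
$\frac{1}{C{\left(G{\left(-4,17 \right)},-120 \right)}} = \frac{1}{-145} = - \frac{1}{145}$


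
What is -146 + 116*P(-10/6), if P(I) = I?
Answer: -1018/3 ≈ -339.33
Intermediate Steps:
-146 + 116*P(-10/6) = -146 + 116*(-10/6) = -146 + 116*(-10*1/6) = -146 + 116*(-5/3) = -146 - 580/3 = -1018/3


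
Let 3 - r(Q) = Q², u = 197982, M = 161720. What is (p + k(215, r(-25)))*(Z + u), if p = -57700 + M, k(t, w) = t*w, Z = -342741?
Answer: 4300789890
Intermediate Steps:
r(Q) = 3 - Q²
p = 104020 (p = -57700 + 161720 = 104020)
(p + k(215, r(-25)))*(Z + u) = (104020 + 215*(3 - 1*(-25)²))*(-342741 + 197982) = (104020 + 215*(3 - 1*625))*(-144759) = (104020 + 215*(3 - 625))*(-144759) = (104020 + 215*(-622))*(-144759) = (104020 - 133730)*(-144759) = -29710*(-144759) = 4300789890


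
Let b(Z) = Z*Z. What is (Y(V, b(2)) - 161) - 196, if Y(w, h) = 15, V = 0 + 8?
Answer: -342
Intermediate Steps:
b(Z) = Z**2
V = 8
(Y(V, b(2)) - 161) - 196 = (15 - 161) - 196 = -146 - 196 = -342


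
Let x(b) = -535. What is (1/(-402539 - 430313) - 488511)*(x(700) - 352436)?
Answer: 143608850407131183/832852 ≈ 1.7243e+11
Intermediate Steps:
(1/(-402539 - 430313) - 488511)*(x(700) - 352436) = (1/(-402539 - 430313) - 488511)*(-535 - 352436) = (1/(-832852) - 488511)*(-352971) = (-1/832852 - 488511)*(-352971) = -406857363373/832852*(-352971) = 143608850407131183/832852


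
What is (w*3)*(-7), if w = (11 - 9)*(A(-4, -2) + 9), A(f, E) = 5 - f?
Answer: -756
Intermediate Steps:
w = 36 (w = (11 - 9)*((5 - 1*(-4)) + 9) = 2*((5 + 4) + 9) = 2*(9 + 9) = 2*18 = 36)
(w*3)*(-7) = (36*3)*(-7) = 108*(-7) = -756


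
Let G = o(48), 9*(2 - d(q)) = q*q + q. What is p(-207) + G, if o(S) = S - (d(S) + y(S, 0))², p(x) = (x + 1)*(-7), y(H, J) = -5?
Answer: -615439/9 ≈ -68382.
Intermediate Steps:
d(q) = 2 - q/9 - q²/9 (d(q) = 2 - (q*q + q)/9 = 2 - (q² + q)/9 = 2 - (q + q²)/9 = 2 + (-q/9 - q²/9) = 2 - q/9 - q²/9)
p(x) = -7 - 7*x (p(x) = (1 + x)*(-7) = -7 - 7*x)
o(S) = S - (-3 - S/9 - S²/9)² (o(S) = S - ((2 - S/9 - S²/9) - 5)² = S - (-3 - S/9 - S²/9)²)
G = -628417/9 (G = 48 - (27 + 48 + 48²)²/81 = 48 - (27 + 48 + 2304)²/81 = 48 - 1/81*2379² = 48 - 1/81*5659641 = 48 - 628849/9 = -628417/9 ≈ -69824.)
p(-207) + G = (-7 - 7*(-207)) - 628417/9 = (-7 + 1449) - 628417/9 = 1442 - 628417/9 = -615439/9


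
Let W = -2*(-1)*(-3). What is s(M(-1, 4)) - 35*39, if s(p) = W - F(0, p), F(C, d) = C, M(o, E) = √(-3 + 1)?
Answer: -1371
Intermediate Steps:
M(o, E) = I*√2 (M(o, E) = √(-2) = I*√2)
W = -6 (W = 2*(-3) = -6)
s(p) = -6 (s(p) = -6 - 1*0 = -6 + 0 = -6)
s(M(-1, 4)) - 35*39 = -6 - 35*39 = -6 - 1365 = -1371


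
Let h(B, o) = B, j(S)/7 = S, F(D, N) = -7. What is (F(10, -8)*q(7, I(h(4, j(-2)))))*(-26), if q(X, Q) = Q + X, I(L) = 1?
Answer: 1456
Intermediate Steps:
j(S) = 7*S
(F(10, -8)*q(7, I(h(4, j(-2)))))*(-26) = -7*(1 + 7)*(-26) = -7*8*(-26) = -56*(-26) = 1456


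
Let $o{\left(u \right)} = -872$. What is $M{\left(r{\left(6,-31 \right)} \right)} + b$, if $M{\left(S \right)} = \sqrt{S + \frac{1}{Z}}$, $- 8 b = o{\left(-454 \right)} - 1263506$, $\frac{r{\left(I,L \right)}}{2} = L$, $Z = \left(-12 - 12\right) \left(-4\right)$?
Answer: $\frac{632189}{4} + \frac{i \sqrt{35706}}{24} \approx 1.5805 \cdot 10^{5} + 7.8733 i$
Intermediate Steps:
$Z = 96$ ($Z = \left(-24\right) \left(-4\right) = 96$)
$r{\left(I,L \right)} = 2 L$
$b = \frac{632189}{4}$ ($b = - \frac{-872 - 1263506}{8} = \left(- \frac{1}{8}\right) \left(-1264378\right) = \frac{632189}{4} \approx 1.5805 \cdot 10^{5}$)
$M{\left(S \right)} = \sqrt{\frac{1}{96} + S}$ ($M{\left(S \right)} = \sqrt{S + \frac{1}{96}} = \sqrt{\frac{1}{96} + S}$)
$M{\left(r{\left(6,-31 \right)} \right)} + b = \frac{\sqrt{6 + 576 \cdot 2 \left(-31\right)}}{24} + \frac{632189}{4} = \frac{\sqrt{6 + 576 \left(-62\right)}}{24} + \frac{632189}{4} = \frac{\sqrt{6 - 35712}}{24} + \frac{632189}{4} = \frac{\sqrt{-35706}}{24} + \frac{632189}{4} = \frac{i \sqrt{35706}}{24} + \frac{632189}{4} = \frac{632189}{4} + \frac{i \sqrt{35706}}{24}$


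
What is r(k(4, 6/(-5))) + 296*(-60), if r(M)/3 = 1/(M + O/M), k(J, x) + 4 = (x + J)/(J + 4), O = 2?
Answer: -36285140/2043 ≈ -17761.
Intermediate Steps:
k(J, x) = -4 + (J + x)/(4 + J) (k(J, x) = -4 + (x + J)/(J + 4) = -4 + (J + x)/(4 + J))
r(M) = 3/(M + 2/M)
r(k(4, 6/(-5))) + 296*(-60) = 3*((-16 + 6/(-5) - 3*4)/(4 + 4))/(2 + ((-16 + 6/(-5) - 3*4)/(4 + 4))²) + 296*(-60) = 3*((-16 + 6*(-⅕) - 12)/8)/(2 + ((-16 + 6*(-⅕) - 12)/8)²) - 17760 = 3*((-16 - 6/5 - 12)/8)/(2 + ((-16 - 6/5 - 12)/8)²) - 17760 = 3*((⅛)*(-146/5))/(2 + ((⅛)*(-146/5))²) - 17760 = 3*(-73/20)/(2 + (-73/20)²) - 17760 = 3*(-73/20)/(2 + 5329/400) - 17760 = 3*(-73/20)/(6129/400) - 17760 = 3*(-73/20)*(400/6129) - 17760 = -1460/2043 - 17760 = -36285140/2043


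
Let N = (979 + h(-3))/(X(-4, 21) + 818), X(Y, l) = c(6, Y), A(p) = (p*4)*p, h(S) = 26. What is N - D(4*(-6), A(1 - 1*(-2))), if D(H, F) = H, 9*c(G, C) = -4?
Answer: 185637/7358 ≈ 25.229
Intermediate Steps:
c(G, C) = -4/9 (c(G, C) = (⅑)*(-4) = -4/9)
A(p) = 4*p² (A(p) = (4*p)*p = 4*p²)
X(Y, l) = -4/9
N = 9045/7358 (N = (979 + 26)/(-4/9 + 818) = 1005/(7358/9) = 1005*(9/7358) = 9045/7358 ≈ 1.2293)
N - D(4*(-6), A(1 - 1*(-2))) = 9045/7358 - 4*(-6) = 9045/7358 - 1*(-24) = 9045/7358 + 24 = 185637/7358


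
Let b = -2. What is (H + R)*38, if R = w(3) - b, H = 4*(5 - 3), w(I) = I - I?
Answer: 380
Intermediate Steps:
w(I) = 0
H = 8 (H = 4*2 = 8)
R = 2 (R = 0 - 1*(-2) = 0 + 2 = 2)
(H + R)*38 = (8 + 2)*38 = 10*38 = 380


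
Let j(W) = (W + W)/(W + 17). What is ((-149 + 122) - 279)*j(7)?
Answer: -357/2 ≈ -178.50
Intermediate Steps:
j(W) = 2*W/(17 + W) (j(W) = (2*W)/(17 + W) = 2*W/(17 + W))
((-149 + 122) - 279)*j(7) = ((-149 + 122) - 279)*(2*7/(17 + 7)) = (-27 - 279)*(2*7/24) = -612*7/24 = -306*7/12 = -357/2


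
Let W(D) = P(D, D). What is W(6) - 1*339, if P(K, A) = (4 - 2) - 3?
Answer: -340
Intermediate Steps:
P(K, A) = -1 (P(K, A) = 2 - 3 = -1)
W(D) = -1
W(6) - 1*339 = -1 - 1*339 = -1 - 339 = -340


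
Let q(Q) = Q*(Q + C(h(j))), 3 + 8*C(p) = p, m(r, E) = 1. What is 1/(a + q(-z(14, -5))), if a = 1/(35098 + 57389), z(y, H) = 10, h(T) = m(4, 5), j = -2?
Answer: 184974/18959837 ≈ 0.0097561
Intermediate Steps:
h(T) = 1
a = 1/92487 ≈ 1.0812e-5
C(p) = -3/8 + p/8
q(Q) = Q*(-¼ + Q) (q(Q) = Q*(Q + (-3/8 + (⅛)*1)) = Q*(Q + (-3/8 + ⅛)) = Q*(Q - ¼) = Q*(-¼ + Q))
1/(a + q(-z(14, -5))) = 1/(1/92487 + (-1*10)*(-¼ - 1*10)) = 1/(1/92487 - 10*(-¼ - 10)) = 1/(1/92487 - 10*(-41/4)) = 1/(1/92487 + 205/2) = 1/(18959837/184974) = 184974/18959837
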